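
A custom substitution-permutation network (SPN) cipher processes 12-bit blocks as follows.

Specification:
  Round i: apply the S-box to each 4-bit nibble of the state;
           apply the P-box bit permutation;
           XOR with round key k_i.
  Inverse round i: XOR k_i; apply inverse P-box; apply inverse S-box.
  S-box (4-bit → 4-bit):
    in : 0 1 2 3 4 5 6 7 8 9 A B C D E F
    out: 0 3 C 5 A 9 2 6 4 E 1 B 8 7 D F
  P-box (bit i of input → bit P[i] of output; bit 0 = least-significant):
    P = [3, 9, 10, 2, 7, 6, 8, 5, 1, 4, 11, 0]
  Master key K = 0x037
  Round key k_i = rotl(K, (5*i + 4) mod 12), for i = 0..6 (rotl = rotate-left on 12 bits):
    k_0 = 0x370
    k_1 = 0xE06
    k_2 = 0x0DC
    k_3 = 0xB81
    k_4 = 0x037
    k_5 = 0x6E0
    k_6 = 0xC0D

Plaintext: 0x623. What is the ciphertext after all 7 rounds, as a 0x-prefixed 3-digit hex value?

0x5FB

s_0 = plaintext = 0x623
s_1 = Round(s_0, k_0) = 0x648
s_2 = Round(s_1, k_1) = 0xA76
s_3 = Round(s_2, k_2) = 0x39E
s_4 = Round(s_3, k_3) = 0x6EF
s_5 = Round(s_4, k_4) = 0x78B
s_6 = Round(s_5, k_5) = 0xDFC
s_7 = Round(s_6, k_6) = 0x5FB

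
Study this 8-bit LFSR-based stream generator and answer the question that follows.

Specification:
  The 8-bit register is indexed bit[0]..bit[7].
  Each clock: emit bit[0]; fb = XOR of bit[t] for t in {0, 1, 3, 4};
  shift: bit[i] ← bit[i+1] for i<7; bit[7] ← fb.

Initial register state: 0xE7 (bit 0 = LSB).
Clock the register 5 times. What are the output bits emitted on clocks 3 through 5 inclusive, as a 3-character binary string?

reg_0 = 0xE7
clock 1: out=1, reg = 0x73
clock 2: out=1, reg = 0xB9
clock 3: out=1, reg = 0xDC
clock 4: out=0, reg = 0x6E
clock 5: out=0, reg = 0x37

100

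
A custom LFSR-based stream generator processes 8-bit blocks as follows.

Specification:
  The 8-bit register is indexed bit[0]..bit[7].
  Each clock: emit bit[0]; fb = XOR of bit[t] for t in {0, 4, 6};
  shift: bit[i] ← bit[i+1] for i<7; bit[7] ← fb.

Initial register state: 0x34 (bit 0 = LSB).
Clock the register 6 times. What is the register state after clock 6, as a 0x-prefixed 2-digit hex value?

0xAC

reg_0 = 0x34
clock 1: out=0, reg = 0x9A
clock 2: out=0, reg = 0xCD
clock 3: out=1, reg = 0x66
clock 4: out=0, reg = 0xB3
clock 5: out=1, reg = 0x59
clock 6: out=1, reg = 0xAC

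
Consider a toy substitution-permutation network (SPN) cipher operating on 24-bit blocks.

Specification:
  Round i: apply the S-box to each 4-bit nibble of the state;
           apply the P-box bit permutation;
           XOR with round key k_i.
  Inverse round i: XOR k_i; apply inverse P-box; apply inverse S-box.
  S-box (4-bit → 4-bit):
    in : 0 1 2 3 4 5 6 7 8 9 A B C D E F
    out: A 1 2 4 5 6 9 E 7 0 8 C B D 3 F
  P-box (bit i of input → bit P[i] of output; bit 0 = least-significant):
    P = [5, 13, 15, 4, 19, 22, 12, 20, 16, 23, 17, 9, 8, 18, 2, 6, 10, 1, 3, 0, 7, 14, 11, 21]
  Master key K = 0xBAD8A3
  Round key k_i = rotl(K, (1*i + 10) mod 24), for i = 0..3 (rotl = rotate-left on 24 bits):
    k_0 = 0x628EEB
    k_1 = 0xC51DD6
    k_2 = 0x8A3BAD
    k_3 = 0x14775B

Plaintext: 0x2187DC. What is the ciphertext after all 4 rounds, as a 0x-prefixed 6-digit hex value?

s_0 = plaintext = 0x2187DC
s_1 = Round(s_0, k_0) = 0xFCF9DF
s_2 = Round(s_1, k_1) = 0xF9E021
s_3 = Round(s_2, k_2) = 0x6E700D
s_4 = Round(s_3, k_3) = 0xE0F1AD

0xE0F1AD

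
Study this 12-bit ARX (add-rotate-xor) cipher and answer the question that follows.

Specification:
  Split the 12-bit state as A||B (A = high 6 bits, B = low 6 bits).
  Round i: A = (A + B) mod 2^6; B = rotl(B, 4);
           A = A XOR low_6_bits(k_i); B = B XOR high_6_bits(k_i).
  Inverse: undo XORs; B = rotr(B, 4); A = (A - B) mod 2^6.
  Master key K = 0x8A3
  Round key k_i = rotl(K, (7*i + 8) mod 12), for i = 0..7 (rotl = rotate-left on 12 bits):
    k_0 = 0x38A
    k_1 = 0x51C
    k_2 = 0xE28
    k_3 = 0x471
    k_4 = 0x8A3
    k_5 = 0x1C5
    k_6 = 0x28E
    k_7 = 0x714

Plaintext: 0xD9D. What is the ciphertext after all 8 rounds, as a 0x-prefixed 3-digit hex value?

0xE75

s_0 = plaintext = 0xD9D
s_1 = Round(s_0, k_0) = 0x659
s_2 = Round(s_1, k_1) = 0xB82
s_3 = Round(s_2, k_2) = 0x618
s_4 = Round(s_3, k_3) = 0x057
s_5 = Round(s_4, k_4) = 0xED7
s_6 = Round(s_5, k_5) = 0x5F2
s_7 = Round(s_6, k_6) = 0x1E6
s_8 = Round(s_7, k_7) = 0xE75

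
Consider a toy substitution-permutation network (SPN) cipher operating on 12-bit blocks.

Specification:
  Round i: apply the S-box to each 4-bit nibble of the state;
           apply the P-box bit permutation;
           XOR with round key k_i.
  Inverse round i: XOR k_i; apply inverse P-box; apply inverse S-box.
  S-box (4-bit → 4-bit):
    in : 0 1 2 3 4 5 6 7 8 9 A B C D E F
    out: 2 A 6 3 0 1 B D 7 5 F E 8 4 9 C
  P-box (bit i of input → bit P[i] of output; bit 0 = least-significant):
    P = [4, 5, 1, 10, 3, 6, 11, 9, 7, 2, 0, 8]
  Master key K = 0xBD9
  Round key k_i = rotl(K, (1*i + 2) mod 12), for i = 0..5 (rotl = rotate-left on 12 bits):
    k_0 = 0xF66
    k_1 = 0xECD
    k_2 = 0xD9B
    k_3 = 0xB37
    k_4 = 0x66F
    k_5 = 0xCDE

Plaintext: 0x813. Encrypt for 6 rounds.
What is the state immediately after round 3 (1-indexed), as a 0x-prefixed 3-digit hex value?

s_0 = plaintext = 0x813
s_1 = Round(s_0, k_0) = 0xD93
s_2 = Round(s_1, k_1) = 0x6F4
s_3 = Round(s_2, k_2) = 0x61F
s_4 = Round(s_3, k_3) = 0xCF1
s_5 = Round(s_4, k_4) = 0x94F
s_6 = Round(s_5, k_5) = 0x85D

0x61F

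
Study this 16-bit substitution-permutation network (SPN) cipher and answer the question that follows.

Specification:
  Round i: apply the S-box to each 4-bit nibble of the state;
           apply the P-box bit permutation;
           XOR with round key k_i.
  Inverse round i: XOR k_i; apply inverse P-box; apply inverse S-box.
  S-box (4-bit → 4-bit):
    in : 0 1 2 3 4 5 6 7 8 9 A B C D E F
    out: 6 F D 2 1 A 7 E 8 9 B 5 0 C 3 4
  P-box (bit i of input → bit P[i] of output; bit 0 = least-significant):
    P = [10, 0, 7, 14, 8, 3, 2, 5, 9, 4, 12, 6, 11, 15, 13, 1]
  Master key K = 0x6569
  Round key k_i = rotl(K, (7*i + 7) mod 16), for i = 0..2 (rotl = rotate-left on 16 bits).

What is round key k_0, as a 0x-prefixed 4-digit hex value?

K = 0x6569
k_0 = rotl(K, (7*0+7) mod 16) = rotl(K, 7) = 0xB4B2

0xB4B2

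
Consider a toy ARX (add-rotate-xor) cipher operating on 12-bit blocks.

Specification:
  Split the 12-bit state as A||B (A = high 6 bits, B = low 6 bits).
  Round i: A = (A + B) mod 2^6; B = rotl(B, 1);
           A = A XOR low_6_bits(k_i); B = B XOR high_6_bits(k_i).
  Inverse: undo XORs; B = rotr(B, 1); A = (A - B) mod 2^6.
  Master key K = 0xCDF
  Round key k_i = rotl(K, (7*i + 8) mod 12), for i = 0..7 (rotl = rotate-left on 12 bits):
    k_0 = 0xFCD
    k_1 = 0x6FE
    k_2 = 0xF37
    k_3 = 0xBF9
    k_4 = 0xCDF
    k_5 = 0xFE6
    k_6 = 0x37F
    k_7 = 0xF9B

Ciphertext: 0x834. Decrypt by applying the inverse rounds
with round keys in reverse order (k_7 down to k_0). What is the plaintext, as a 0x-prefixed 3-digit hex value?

s_0 = ciphertext = 0x834
s_1 = InvRound(s_0, k_7) = 0xD85
s_2 = InvRound(s_1, k_6) = 0x144
s_3 = InvRound(s_2, k_5) = 0x9BD
s_4 = InvRound(s_3, k_4) = 0xC87
s_5 = InvRound(s_4, k_3) = 0xDD4
s_6 = InvRound(s_5, k_2) = 0xB14
s_7 = InvRound(s_6, k_1) = 0xAE7
s_8 = InvRound(s_7, k_0) = 0x68C

0x68C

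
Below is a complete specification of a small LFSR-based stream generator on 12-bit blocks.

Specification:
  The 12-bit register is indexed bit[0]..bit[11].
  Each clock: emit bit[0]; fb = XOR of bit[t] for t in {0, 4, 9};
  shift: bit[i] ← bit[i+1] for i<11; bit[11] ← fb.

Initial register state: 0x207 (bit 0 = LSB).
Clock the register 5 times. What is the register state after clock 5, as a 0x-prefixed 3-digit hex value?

0xB10

reg_0 = 0x207
clock 1: out=1, reg = 0x103
clock 2: out=1, reg = 0x881
clock 3: out=1, reg = 0xC40
clock 4: out=0, reg = 0x620
clock 5: out=0, reg = 0xB10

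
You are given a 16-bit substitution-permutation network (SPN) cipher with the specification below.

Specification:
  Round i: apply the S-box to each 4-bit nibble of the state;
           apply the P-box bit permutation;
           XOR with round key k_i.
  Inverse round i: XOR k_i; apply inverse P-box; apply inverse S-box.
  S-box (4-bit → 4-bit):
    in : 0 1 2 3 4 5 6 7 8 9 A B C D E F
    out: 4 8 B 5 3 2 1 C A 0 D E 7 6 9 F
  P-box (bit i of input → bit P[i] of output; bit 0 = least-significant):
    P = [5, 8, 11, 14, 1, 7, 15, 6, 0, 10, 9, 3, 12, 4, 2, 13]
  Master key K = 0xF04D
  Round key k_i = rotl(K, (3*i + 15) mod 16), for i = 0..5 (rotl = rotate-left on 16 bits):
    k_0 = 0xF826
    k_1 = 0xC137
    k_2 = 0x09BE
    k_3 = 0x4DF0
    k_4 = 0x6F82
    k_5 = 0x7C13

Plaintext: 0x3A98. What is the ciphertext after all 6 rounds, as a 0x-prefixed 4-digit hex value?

0x4D25

s_0 = plaintext = 0x3A98
s_1 = Round(s_0, k_0) = 0xAB2B
s_2 = Round(s_1, k_1) = 0xBEF9
s_3 = Round(s_2, k_2) = 0xA961
s_4 = Round(s_3, k_3) = 0x3DF6
s_5 = Round(s_4, k_4) = 0xF964
s_6 = Round(s_5, k_5) = 0x4D25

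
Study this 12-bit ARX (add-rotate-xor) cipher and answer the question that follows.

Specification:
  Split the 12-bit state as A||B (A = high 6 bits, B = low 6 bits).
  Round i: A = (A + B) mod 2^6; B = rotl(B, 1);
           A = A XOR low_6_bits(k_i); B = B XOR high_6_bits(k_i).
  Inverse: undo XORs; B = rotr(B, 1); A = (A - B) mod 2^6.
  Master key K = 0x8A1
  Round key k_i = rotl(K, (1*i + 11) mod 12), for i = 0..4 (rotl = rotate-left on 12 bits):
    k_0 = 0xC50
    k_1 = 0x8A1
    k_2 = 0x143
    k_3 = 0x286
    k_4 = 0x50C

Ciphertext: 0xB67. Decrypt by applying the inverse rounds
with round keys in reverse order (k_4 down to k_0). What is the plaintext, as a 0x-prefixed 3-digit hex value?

0x537

s_0 = ciphertext = 0xB67
s_1 = InvRound(s_0, k_4) = 0xA39
s_2 = InvRound(s_1, k_3) = 0xD79
s_3 = InvRound(s_2, k_2) = 0x61E
s_4 = InvRound(s_3, k_1) = 0x6DE
s_5 = InvRound(s_4, k_0) = 0x537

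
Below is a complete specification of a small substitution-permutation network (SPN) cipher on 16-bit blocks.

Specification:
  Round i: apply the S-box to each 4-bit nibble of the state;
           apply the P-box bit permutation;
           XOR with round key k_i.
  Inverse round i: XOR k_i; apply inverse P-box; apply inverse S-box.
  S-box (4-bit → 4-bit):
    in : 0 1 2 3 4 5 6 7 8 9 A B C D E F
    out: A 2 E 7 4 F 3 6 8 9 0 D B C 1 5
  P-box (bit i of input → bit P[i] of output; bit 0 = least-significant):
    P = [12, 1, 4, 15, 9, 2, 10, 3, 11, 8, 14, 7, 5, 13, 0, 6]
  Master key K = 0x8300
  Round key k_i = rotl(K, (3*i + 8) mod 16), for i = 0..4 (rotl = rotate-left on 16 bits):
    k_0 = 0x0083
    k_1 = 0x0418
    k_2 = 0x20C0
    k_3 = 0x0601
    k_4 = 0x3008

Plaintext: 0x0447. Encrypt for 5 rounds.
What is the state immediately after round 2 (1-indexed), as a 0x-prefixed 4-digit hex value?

s_0 = plaintext = 0x0447
s_1 = Round(s_0, k_0) = 0x64D1
s_2 = Round(s_1, k_1) = 0x6032
s_3 = Round(s_2, k_2) = 0x8776
s_4 = Round(s_3, k_3) = 0x5347
s_5 = Round(s_4, k_4) = 0x5D7B

0x6032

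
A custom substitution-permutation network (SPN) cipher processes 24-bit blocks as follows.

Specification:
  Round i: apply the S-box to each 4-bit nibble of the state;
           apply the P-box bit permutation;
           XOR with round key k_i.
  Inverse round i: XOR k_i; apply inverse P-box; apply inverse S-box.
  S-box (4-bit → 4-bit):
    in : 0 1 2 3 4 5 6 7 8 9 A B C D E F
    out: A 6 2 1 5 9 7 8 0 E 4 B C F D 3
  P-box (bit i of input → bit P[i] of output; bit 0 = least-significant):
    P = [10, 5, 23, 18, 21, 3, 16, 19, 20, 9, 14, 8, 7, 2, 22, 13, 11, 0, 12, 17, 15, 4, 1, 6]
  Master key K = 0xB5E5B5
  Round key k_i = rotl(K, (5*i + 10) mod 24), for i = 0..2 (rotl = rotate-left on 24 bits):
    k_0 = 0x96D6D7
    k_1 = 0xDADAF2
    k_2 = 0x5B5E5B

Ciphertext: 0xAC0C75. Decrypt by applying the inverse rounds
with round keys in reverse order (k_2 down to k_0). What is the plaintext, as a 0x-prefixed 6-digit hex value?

0x4AAFE9

s_0 = ciphertext = 0xAC0C75
s_1 = InvRound(s_0, k_2) = 0xAC1669
s_2 = InvRound(s_1, k_1) = 0x6B44F5
s_3 = InvRound(s_2, k_0) = 0x4AAFE9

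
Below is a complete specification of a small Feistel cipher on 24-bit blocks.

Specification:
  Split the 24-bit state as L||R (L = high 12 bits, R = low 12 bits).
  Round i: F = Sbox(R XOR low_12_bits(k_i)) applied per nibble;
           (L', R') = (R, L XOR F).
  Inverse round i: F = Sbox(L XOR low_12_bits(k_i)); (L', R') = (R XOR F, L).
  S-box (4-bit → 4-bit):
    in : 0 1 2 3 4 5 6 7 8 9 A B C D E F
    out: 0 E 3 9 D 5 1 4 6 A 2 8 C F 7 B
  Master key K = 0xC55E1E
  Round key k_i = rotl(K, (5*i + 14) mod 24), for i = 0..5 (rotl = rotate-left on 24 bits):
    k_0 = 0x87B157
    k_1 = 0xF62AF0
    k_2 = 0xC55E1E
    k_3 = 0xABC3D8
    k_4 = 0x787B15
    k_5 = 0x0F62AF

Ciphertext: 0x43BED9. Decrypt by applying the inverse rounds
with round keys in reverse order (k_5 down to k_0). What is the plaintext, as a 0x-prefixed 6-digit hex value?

s_0 = ciphertext = 0x43BED9
s_1 = InvRound(s_0, k_5) = 0xF7443B
s_2 = InvRound(s_1, k_4) = 0x925F74
s_3 = InvRound(s_2, k_3) = 0xDCB925
s_4 = InvRound(s_3, k_2) = 0x0D0DCB
s_5 = InvRound(s_4, k_1) = 0xFFB0D0
s_6 = InvRound(s_5, k_0) = 0x7FCFFB

0x7FCFFB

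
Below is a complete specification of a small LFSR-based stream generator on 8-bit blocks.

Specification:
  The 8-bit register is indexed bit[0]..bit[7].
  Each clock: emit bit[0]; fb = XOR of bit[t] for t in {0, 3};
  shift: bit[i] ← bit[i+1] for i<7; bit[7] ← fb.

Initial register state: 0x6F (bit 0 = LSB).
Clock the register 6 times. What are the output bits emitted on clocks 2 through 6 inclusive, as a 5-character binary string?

reg_0 = 0x6F
clock 1: out=1, reg = 0x37
clock 2: out=1, reg = 0x9B
clock 3: out=1, reg = 0x4D
clock 4: out=1, reg = 0x26
clock 5: out=0, reg = 0x13
clock 6: out=1, reg = 0x89

11101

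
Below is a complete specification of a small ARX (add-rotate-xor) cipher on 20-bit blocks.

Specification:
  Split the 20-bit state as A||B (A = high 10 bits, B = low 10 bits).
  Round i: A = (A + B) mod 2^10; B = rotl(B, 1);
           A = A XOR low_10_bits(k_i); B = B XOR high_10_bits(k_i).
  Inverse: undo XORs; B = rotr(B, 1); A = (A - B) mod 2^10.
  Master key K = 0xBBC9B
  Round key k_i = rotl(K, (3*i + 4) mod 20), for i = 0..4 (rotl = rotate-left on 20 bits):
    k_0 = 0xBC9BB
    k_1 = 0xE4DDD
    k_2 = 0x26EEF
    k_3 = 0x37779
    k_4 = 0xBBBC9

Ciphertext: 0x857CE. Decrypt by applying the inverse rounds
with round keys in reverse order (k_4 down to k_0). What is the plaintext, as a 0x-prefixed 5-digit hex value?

0x7E04A

s_0 = ciphertext = 0x857CE
s_1 = InvRound(s_0, k_4) = 0x53090
s_2 = InvRound(s_1, k_3) = 0x03E26
s_3 = InvRound(s_2, k_2) = 0xE0B5E
s_4 = InvRound(s_3, k_1) = 0xFE666
s_5 = InvRound(s_4, k_0) = 0x7E04A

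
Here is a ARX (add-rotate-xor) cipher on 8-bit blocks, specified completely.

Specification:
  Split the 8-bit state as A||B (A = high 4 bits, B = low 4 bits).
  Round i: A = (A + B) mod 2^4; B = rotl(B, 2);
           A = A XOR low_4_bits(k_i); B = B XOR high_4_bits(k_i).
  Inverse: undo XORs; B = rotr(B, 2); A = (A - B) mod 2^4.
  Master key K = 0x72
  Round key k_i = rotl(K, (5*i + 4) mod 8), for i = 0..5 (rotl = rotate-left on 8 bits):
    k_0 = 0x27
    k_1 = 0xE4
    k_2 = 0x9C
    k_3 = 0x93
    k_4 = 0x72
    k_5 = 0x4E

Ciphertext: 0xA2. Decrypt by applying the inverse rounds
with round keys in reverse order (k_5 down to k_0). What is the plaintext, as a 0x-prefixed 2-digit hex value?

s_0 = ciphertext = 0xA2
s_1 = InvRound(s_0, k_5) = 0xB9
s_2 = InvRound(s_1, k_4) = 0xEB
s_3 = InvRound(s_2, k_3) = 0x58
s_4 = InvRound(s_3, k_2) = 0x54
s_5 = InvRound(s_4, k_1) = 0x7A
s_6 = InvRound(s_5, k_0) = 0xE2

0xE2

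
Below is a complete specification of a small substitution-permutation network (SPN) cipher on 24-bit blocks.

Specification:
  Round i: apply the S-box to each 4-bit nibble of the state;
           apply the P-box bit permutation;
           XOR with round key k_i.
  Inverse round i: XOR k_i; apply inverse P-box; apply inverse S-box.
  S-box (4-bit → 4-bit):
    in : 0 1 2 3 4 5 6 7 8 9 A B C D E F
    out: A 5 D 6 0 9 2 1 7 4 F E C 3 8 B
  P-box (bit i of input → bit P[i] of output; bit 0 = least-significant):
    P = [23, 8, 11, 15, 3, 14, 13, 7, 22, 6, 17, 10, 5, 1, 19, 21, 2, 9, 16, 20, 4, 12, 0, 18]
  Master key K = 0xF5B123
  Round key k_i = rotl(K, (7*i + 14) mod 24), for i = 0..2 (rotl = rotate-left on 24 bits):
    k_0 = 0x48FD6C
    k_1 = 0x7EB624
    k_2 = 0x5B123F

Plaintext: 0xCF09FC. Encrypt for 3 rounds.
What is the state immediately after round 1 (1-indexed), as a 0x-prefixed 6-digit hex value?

0x7E37E3

s_0 = plaintext = 0xCF09FC
s_1 = Round(s_0, k_0) = 0x7E37E3
s_2 = Round(s_1, k_1) = 0x26BFB6
s_3 = Round(s_2, k_2) = 0x3775EC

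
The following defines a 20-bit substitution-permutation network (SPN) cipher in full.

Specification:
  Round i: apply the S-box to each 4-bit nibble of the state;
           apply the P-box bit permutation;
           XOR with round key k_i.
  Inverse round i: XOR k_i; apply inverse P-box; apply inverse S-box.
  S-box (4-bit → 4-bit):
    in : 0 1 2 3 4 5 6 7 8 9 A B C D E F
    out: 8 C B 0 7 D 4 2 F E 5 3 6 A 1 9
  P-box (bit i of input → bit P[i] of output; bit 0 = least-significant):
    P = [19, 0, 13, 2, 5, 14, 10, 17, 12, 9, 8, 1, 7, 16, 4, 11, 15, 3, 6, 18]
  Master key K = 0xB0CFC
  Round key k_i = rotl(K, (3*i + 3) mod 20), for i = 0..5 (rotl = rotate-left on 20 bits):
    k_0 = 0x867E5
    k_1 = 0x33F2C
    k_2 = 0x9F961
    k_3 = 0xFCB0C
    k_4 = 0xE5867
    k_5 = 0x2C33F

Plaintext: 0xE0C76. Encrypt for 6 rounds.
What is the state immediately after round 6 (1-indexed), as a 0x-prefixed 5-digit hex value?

s_0 = plaintext = 0xE0C76
s_1 = Round(s_0, k_0) = 0x88CE5
s_2 = Round(s_1, k_1) = 0xE94D0
s_3 = Round(s_2, k_2) = 0xA2275
s_4 = Round(s_3, k_3) = 0x631CA
s_5 = Round(s_4, k_4) = 0x63D25
s_6 = Round(s_5, k_5) = 0x8A159

0x8A159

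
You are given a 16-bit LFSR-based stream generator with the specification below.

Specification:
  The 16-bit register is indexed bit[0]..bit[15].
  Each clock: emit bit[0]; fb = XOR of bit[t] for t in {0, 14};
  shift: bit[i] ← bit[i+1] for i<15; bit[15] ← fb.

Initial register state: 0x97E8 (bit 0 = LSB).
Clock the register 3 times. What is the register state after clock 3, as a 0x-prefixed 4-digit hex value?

0x52FD

reg_0 = 0x97E8
clock 1: out=0, reg = 0x4BF4
clock 2: out=0, reg = 0xA5FA
clock 3: out=0, reg = 0x52FD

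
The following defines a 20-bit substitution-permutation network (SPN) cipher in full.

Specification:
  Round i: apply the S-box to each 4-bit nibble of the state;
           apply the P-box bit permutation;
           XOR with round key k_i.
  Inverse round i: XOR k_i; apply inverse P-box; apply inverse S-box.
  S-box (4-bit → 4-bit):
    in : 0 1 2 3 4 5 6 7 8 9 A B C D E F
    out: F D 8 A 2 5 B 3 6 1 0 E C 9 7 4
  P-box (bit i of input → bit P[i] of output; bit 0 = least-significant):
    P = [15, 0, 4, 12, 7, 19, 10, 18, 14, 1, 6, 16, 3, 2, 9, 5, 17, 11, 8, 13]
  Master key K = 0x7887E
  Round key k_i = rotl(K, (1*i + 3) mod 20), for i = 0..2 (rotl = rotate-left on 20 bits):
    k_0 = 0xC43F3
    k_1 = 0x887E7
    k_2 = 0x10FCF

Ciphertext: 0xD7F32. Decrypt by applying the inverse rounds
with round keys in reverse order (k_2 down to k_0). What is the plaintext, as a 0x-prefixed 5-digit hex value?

s_0 = ciphertext = 0xD7F32
s_1 = InvRound(s_0, k_2) = 0x2656B
s_2 = InvRound(s_1, k_1) = 0xDE979
s_3 = InvRound(s_2, k_0) = 0x35399

0x35399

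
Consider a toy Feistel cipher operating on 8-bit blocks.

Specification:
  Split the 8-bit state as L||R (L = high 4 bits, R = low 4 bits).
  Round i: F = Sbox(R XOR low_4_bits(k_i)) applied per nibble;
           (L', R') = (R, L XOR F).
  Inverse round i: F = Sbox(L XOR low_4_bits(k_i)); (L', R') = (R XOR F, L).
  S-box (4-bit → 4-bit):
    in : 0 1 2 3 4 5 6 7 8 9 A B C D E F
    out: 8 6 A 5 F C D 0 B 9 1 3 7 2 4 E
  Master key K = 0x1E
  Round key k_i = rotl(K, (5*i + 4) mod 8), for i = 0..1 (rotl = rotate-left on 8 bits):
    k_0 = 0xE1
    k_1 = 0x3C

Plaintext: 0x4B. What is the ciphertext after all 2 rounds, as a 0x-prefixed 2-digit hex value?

s_0 = plaintext = 0x4B
s_1 = Round(s_0, k_0) = 0xB5
s_2 = Round(s_1, k_1) = 0x52

0x52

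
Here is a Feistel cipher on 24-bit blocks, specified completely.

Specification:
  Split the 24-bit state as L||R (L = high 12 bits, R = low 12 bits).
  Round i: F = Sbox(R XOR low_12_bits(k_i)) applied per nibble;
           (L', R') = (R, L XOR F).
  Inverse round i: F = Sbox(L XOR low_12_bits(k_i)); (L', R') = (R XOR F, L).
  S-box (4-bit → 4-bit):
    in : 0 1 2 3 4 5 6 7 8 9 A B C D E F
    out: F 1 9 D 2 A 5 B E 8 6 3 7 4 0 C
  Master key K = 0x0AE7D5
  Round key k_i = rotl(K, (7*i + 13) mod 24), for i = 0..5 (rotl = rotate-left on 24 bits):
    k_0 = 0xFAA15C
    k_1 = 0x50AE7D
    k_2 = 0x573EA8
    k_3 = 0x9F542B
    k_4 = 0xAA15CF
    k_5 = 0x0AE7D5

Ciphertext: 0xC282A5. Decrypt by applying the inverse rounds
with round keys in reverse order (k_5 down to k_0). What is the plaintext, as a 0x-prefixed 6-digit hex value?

s_0 = ciphertext = 0xC282A5
s_1 = InvRound(s_0, k_5) = 0x161C28
s_2 = InvRound(s_1, k_4) = 0xE48161
s_3 = InvRound(s_2, k_3) = 0x73CE48
s_4 = InvRound(s_3, k_2) = 0x6CA73C
s_5 = InvRound(s_4, k_1) = 0x9076CA
s_6 = InvRound(s_5, k_0) = 0x869907

0x869907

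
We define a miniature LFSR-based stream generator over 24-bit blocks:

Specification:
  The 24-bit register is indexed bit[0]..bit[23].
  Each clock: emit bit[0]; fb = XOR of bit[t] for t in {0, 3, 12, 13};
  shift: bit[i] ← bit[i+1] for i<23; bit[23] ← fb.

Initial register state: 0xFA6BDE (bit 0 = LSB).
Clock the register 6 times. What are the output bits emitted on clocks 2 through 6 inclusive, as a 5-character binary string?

11110

reg_0 = 0xFA6BDE
clock 1: out=0, reg = 0x7D35EF
clock 2: out=1, reg = 0x3E9AF7
clock 3: out=1, reg = 0x1F4D7B
clock 4: out=1, reg = 0x0FA6BD
clock 5: out=1, reg = 0x87D35E
clock 6: out=0, reg = 0x43E9AF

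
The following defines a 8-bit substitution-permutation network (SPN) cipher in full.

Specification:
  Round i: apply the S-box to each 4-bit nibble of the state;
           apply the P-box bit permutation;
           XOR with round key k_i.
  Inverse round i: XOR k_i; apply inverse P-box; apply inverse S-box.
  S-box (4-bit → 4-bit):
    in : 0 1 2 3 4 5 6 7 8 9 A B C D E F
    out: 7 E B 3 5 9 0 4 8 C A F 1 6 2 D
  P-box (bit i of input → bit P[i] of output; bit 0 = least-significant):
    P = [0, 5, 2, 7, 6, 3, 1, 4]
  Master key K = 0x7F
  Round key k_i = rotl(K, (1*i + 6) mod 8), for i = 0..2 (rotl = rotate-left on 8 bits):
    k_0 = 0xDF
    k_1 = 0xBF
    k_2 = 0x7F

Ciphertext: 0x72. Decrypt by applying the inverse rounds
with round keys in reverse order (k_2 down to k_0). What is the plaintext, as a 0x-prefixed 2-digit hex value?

0x43

s_0 = ciphertext = 0x72
s_1 = InvRound(s_0, k_2) = 0xE4
s_2 = InvRound(s_1, k_1) = 0xBC
s_3 = InvRound(s_2, k_0) = 0x43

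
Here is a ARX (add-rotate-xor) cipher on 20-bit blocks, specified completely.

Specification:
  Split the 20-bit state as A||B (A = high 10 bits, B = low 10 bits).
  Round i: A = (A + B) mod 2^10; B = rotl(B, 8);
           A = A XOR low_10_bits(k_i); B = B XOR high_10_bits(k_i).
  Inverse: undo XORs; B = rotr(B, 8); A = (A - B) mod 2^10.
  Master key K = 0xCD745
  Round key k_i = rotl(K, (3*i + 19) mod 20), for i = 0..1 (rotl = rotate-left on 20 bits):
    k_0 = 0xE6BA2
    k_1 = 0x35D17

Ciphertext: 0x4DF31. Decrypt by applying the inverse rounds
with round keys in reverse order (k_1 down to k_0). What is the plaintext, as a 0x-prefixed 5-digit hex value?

0xC8C04

s_0 = ciphertext = 0x4DF31
s_1 = InvRound(s_0, k_1) = 0x2179B
s_2 = InvRound(s_1, k_0) = 0xC8C04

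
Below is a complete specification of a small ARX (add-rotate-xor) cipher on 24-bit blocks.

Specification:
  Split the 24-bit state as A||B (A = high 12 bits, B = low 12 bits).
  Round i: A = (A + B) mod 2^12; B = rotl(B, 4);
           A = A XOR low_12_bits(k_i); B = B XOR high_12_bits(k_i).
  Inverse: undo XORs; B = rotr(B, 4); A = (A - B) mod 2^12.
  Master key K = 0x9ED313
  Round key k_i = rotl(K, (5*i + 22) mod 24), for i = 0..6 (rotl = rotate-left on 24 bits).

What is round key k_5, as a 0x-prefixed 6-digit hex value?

0xCF6989

K = 0x9ED313
k_0 = rotl(K, (5*0+22) mod 24) = rotl(K, 22) = 0xE7B4C4
k_1 = rotl(K, (5*1+22) mod 24) = rotl(K, 3) = 0xF6989C
k_2 = rotl(K, (5*2+22) mod 24) = rotl(K, 8) = 0xD3139E
k_3 = rotl(K, (5*3+22) mod 24) = rotl(K, 13) = 0x6273DA
k_4 = rotl(K, (5*4+22) mod 24) = rotl(K, 18) = 0x4E7B4C
k_5 = rotl(K, (5*5+22) mod 24) = rotl(K, 23) = 0xCF6989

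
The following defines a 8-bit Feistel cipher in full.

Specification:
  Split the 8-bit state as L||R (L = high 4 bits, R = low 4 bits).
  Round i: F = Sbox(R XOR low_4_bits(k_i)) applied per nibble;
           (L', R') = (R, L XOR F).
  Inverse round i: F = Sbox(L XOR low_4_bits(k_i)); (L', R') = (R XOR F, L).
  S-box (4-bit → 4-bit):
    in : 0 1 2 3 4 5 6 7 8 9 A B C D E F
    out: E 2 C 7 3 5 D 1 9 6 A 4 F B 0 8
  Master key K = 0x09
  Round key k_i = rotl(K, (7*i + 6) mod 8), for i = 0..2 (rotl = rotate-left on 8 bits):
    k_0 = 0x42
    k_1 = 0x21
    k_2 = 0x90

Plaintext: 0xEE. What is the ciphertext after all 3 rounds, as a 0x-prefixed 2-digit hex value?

0x0F

s_0 = plaintext = 0xEE
s_1 = Round(s_0, k_0) = 0xE1
s_2 = Round(s_1, k_1) = 0x10
s_3 = Round(s_2, k_2) = 0x0F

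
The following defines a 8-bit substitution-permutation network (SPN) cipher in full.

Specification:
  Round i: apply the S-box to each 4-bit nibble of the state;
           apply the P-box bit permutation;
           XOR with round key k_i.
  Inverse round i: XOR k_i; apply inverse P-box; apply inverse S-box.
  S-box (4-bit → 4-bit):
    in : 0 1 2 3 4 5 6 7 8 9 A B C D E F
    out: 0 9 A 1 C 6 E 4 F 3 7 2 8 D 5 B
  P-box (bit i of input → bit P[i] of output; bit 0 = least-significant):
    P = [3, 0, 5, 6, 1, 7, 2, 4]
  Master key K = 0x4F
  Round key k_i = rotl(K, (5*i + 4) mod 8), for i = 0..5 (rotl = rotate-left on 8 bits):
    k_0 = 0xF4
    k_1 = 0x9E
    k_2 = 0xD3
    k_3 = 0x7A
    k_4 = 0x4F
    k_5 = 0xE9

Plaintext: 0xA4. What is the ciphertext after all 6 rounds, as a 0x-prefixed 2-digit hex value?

s_0 = plaintext = 0xA4
s_1 = Round(s_0, k_0) = 0x12
s_2 = Round(s_1, k_1) = 0xCD
s_3 = Round(s_2, k_2) = 0xAB
s_4 = Round(s_3, k_3) = 0xFD
s_5 = Round(s_4, k_4) = 0xB5
s_6 = Round(s_5, k_5) = 0x48

0x48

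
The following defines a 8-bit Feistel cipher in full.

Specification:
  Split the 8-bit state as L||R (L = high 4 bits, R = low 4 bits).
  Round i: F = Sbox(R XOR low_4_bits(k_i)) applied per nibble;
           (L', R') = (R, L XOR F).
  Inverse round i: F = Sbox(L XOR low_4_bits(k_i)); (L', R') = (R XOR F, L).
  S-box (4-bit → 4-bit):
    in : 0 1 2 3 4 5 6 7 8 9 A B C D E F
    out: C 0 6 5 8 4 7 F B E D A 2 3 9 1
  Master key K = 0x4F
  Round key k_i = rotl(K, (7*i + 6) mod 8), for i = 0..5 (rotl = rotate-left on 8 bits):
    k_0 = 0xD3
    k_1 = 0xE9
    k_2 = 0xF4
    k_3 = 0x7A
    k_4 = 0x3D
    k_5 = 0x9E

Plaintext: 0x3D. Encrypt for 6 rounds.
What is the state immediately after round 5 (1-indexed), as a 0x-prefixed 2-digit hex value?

0xED

s_0 = plaintext = 0x3D
s_1 = Round(s_0, k_0) = 0xDA
s_2 = Round(s_1, k_1) = 0xA8
s_3 = Round(s_2, k_2) = 0x88
s_4 = Round(s_3, k_3) = 0x8E
s_5 = Round(s_4, k_4) = 0xED
s_6 = Round(s_5, k_5) = 0xDB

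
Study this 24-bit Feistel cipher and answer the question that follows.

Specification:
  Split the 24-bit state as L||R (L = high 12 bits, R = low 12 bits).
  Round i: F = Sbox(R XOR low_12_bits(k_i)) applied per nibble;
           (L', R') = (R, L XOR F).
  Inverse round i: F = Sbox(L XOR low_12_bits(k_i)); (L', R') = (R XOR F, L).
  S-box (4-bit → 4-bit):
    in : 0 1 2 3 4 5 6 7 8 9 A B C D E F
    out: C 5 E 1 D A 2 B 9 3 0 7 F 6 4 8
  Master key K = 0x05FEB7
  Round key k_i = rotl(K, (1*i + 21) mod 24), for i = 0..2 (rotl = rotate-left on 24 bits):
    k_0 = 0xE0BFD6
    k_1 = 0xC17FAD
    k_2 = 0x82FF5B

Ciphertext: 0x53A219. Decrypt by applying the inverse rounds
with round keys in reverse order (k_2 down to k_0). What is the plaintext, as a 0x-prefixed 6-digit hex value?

s_0 = ciphertext = 0x53A219
s_1 = InvRound(s_0, k_2) = 0x23C53A
s_2 = InvRound(s_1, k_1) = 0x30F23C
s_3 = InvRound(s_2, k_0) = 0xD5F30F

0xD5F30F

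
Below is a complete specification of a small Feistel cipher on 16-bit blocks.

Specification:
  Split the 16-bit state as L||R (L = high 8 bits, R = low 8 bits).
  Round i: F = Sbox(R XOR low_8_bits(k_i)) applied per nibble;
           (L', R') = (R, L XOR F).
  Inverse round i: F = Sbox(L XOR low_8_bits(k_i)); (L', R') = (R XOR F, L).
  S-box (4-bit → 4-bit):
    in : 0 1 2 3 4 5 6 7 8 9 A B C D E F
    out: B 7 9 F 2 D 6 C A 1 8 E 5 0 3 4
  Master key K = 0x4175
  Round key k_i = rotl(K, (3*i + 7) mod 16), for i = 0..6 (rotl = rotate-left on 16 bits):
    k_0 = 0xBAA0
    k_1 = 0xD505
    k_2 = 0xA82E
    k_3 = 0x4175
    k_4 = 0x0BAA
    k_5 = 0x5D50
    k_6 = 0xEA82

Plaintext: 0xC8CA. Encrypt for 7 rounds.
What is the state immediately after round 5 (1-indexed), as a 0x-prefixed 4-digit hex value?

0xA575

s_0 = plaintext = 0xC8CA
s_1 = Round(s_0, k_0) = 0xCAA0
s_2 = Round(s_1, k_1) = 0xA047
s_3 = Round(s_2, k_2) = 0x47C1
s_4 = Round(s_3, k_3) = 0xC1A5
s_5 = Round(s_4, k_4) = 0xA575
s_6 = Round(s_5, k_5) = 0x7538
s_7 = Round(s_6, k_6) = 0x389D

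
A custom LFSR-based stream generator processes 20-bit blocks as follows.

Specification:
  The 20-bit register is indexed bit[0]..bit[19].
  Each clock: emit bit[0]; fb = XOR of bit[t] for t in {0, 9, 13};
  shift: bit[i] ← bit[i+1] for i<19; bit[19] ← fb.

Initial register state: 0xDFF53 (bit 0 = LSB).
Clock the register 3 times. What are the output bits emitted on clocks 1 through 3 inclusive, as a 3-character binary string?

110

reg_0 = 0xDFF53
clock 1: out=1, reg = 0xEFFA9
clock 2: out=1, reg = 0xF7FD4
clock 3: out=0, reg = 0x7BFEA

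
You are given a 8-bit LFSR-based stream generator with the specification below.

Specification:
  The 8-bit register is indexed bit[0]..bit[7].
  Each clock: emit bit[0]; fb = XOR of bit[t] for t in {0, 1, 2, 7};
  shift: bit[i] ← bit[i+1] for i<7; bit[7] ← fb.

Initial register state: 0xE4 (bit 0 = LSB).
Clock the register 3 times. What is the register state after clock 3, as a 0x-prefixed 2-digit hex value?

reg_0 = 0xE4
clock 1: out=0, reg = 0x72
clock 2: out=0, reg = 0xB9
clock 3: out=1, reg = 0x5C

0x5C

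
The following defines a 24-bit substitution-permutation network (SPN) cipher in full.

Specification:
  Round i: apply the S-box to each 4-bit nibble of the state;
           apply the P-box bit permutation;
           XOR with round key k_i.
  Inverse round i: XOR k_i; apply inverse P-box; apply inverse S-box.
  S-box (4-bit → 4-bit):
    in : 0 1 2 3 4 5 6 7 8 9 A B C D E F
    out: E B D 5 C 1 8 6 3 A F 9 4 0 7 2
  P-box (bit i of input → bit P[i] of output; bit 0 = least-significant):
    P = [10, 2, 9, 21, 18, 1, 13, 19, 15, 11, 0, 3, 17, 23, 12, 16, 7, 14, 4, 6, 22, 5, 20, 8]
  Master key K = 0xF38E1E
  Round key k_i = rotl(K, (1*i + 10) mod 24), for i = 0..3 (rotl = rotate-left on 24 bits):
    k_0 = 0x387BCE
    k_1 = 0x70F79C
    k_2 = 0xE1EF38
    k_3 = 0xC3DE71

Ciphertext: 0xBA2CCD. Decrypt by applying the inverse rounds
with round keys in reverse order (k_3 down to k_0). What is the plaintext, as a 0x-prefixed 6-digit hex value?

0xB38A8C

s_0 = ciphertext = 0xBA2CCD
s_1 = InvRound(s_0, k_3) = 0xEE4B40
s_2 = InvRound(s_1, k_2) = 0xF4BB25
s_3 = InvRound(s_2, k_1) = 0xFEF055
s_4 = InvRound(s_3, k_0) = 0xB38A8C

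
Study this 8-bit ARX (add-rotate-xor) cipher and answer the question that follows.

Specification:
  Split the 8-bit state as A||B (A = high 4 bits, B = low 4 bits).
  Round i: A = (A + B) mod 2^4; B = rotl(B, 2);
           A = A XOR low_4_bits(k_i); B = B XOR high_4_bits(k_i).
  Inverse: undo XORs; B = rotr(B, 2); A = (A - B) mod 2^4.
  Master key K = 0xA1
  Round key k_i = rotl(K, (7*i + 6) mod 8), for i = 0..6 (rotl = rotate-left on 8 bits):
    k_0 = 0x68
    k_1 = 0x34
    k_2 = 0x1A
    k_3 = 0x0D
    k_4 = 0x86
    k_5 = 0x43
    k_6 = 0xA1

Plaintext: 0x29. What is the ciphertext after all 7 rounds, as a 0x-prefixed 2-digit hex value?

0x7E

s_0 = plaintext = 0x29
s_1 = Round(s_0, k_0) = 0x30
s_2 = Round(s_1, k_1) = 0x73
s_3 = Round(s_2, k_2) = 0x0D
s_4 = Round(s_3, k_3) = 0x07
s_5 = Round(s_4, k_4) = 0x15
s_6 = Round(s_5, k_5) = 0x51
s_7 = Round(s_6, k_6) = 0x7E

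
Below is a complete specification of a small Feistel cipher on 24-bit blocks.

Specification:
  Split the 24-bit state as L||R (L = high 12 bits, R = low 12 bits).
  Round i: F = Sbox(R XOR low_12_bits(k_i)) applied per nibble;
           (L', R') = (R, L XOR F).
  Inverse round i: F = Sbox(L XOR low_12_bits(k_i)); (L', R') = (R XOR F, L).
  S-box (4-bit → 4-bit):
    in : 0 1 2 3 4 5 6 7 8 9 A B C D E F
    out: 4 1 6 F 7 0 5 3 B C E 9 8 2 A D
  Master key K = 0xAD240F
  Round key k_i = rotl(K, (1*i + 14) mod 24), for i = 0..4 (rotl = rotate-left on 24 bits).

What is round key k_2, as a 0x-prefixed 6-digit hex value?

K = 0xAD240F
k_0 = rotl(K, (1*0+14) mod 24) = rotl(K, 14) = 0x03EB49
k_1 = rotl(K, (1*1+14) mod 24) = rotl(K, 15) = 0x07D692
k_2 = rotl(K, (1*2+14) mod 24) = rotl(K, 16) = 0x0FAD24

0x0FAD24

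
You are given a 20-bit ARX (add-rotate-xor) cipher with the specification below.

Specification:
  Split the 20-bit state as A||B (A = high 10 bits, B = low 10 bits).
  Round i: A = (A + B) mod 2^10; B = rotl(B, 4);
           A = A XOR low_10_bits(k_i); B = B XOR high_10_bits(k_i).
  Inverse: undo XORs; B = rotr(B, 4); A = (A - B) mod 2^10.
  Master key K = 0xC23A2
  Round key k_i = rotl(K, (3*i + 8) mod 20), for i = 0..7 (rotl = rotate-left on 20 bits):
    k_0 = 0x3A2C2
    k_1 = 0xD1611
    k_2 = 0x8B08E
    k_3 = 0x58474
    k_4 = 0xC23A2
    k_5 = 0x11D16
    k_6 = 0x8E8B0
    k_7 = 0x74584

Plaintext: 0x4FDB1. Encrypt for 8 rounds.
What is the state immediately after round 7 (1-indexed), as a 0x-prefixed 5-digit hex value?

0xF2C84

s_0 = plaintext = 0x4FDB1
s_1 = Round(s_0, k_0) = 0x0CBFE
s_2 = Round(s_1, k_1) = 0x884AA
s_3 = Round(s_2, k_2) = 0x9148E
s_4 = Round(s_3, k_3) = 0xA9D83
s_5 = Round(s_4, k_4) = 0xE233E
s_6 = Round(s_5, k_5) = 0xF43AB
s_7 = Round(s_6, k_6) = 0xF2C84
s_8 = Round(s_7, k_7) = 0x72D93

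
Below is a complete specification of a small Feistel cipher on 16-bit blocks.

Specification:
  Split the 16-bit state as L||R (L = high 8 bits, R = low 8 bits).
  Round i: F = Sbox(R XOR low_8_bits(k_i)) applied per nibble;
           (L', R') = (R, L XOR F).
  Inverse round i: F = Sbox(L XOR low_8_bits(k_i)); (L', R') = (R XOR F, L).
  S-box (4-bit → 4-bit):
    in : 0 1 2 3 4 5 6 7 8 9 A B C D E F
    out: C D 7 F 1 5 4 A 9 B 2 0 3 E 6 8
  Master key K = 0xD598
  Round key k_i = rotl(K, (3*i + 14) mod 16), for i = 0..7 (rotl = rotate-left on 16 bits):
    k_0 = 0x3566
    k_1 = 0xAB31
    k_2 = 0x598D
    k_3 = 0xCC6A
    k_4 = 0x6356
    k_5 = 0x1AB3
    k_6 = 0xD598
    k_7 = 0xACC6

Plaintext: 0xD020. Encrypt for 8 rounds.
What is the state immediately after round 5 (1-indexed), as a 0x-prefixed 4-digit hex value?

0x4F66

s_0 = plaintext = 0xD020
s_1 = Round(s_0, k_0) = 0x20C4
s_2 = Round(s_1, k_1) = 0xC4A5
s_3 = Round(s_2, k_2) = 0xA5BD
s_4 = Round(s_3, k_3) = 0xBD4F
s_5 = Round(s_4, k_4) = 0x4F66
s_6 = Round(s_5, k_5) = 0x66AA
s_7 = Round(s_6, k_6) = 0xAA91
s_8 = Round(s_7, k_7) = 0x91F0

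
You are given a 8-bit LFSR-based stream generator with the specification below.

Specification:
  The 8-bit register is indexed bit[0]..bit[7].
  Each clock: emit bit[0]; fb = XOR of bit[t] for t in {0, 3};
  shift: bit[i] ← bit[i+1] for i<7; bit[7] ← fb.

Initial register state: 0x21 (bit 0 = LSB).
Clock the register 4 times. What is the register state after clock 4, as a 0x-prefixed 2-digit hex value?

0x52

reg_0 = 0x21
clock 1: out=1, reg = 0x90
clock 2: out=0, reg = 0x48
clock 3: out=0, reg = 0xA4
clock 4: out=0, reg = 0x52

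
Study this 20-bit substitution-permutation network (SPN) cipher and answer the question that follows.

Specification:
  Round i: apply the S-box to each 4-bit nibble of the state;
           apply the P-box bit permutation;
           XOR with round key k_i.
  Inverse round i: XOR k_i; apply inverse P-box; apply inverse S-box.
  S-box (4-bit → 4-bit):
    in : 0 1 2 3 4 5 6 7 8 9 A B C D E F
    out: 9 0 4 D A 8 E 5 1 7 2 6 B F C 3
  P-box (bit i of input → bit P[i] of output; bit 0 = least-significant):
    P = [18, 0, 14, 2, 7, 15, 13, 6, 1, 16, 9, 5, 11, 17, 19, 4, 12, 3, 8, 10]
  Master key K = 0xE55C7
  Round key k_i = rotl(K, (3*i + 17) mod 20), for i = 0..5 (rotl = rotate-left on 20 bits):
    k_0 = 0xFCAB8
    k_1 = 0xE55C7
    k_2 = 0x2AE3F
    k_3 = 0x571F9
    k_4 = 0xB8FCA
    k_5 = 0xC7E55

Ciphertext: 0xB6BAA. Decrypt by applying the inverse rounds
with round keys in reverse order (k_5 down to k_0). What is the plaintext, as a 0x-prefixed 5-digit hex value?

0x7E148

s_0 = ciphertext = 0xB6BAA
s_1 = InvRound(s_0, k_5) = 0xD4C0C
s_2 = InvRound(s_1, k_4) = 0x2A7C3
s_3 = InvRound(s_2, k_3) = 0xC4DA7
s_4 = InvRound(s_3, k_2) = 0xB6297
s_5 = InvRound(s_4, k_1) = 0x35BE8
s_6 = InvRound(s_5, k_0) = 0x7E148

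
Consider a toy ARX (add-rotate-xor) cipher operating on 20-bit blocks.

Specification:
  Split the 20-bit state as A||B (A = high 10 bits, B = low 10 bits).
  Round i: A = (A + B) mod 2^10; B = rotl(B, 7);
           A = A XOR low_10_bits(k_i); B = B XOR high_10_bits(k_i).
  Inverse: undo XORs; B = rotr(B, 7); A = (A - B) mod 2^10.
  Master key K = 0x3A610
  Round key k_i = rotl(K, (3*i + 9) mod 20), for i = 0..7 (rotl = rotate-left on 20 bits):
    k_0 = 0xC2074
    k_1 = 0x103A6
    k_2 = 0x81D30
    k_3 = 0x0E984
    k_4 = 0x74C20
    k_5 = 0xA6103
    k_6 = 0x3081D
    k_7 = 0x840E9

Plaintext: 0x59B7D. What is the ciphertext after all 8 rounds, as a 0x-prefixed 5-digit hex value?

0xD4C29

s_0 = plaintext = 0x59B7D
s_1 = Round(s_0, k_0) = 0x25DE7
s_2 = Round(s_1, k_1) = 0x763FC
s_3 = Round(s_2, k_2) = 0x39078
s_4 = Round(s_3, k_3) = 0x36035
s_5 = Round(s_4, k_4) = 0x4B755
s_6 = Round(s_5, k_5) = 0x60472
s_7 = Round(s_6, k_6) = 0x7B9CC
s_8 = Round(s_7, k_7) = 0xD4C29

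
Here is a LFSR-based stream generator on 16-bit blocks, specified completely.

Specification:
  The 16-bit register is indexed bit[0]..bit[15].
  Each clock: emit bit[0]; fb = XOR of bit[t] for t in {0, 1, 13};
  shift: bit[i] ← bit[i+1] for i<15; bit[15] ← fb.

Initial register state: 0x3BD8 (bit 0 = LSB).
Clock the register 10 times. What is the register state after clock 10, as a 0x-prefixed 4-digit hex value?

reg_0 = 0x3BD8
clock 1: out=0, reg = 0x9DEC
clock 2: out=0, reg = 0x4EF6
clock 3: out=0, reg = 0xA77B
clock 4: out=1, reg = 0xD3BD
clock 5: out=1, reg = 0xE9DE
clock 6: out=0, reg = 0x74EF
clock 7: out=1, reg = 0xBA77
clock 8: out=1, reg = 0xDD3B
clock 9: out=1, reg = 0x6E9D
clock 10: out=1, reg = 0x374E

0x374E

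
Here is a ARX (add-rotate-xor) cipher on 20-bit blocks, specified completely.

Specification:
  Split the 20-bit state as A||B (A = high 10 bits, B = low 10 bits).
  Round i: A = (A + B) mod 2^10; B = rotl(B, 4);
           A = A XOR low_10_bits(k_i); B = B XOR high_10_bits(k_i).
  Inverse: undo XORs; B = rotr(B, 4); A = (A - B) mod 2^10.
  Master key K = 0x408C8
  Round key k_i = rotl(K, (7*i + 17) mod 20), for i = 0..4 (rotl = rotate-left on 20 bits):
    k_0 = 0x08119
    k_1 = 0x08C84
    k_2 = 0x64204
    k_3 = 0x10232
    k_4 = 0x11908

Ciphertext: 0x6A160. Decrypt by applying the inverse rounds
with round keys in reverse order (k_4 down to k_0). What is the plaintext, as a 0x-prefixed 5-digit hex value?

0x7D1CD

s_0 = ciphertext = 0x6A160
s_1 = InvRound(s_0, k_4) = 0xC3992
s_2 = InvRound(s_1, k_3) = 0x27C9D
s_3 = InvRound(s_2, k_2) = 0xD2F50
s_4 = InvRound(s_3, k_1) = 0xB60F7
s_5 = InvRound(s_4, k_0) = 0x7D1CD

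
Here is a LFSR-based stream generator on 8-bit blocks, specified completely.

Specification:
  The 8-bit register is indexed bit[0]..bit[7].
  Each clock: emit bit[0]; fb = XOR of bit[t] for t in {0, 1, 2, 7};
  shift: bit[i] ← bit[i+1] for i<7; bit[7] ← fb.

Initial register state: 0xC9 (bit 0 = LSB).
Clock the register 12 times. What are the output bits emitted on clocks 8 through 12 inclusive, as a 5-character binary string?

reg_0 = 0xC9
clock 1: out=1, reg = 0x64
clock 2: out=0, reg = 0xB2
clock 3: out=0, reg = 0x59
clock 4: out=1, reg = 0xAC
clock 5: out=0, reg = 0x56
clock 6: out=0, reg = 0x2B
clock 7: out=1, reg = 0x15
clock 8: out=1, reg = 0x0A
clock 9: out=0, reg = 0x85
clock 10: out=1, reg = 0xC2
clock 11: out=0, reg = 0x61
clock 12: out=1, reg = 0xB0

10101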